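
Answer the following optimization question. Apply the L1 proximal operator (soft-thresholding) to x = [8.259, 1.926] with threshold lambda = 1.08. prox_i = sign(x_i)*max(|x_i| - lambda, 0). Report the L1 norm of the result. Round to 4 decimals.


Soft-thresholding with lambda = 1.08:
prox(8.259) = sign(8.259)*max(|8.259| - 1.08, 0) = 7.179
prox(1.926) = sign(1.926)*max(|1.926| - 1.08, 0) = 0.846
prox(x) = [7.179, 0.846]
||prox(x)||_1 = 7.179 + 0.846 = 8.025


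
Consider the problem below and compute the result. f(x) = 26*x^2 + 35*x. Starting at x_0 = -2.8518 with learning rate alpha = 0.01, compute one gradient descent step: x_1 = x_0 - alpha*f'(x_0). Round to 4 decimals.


We compute the gradient at x_0 and apply the update.
f'(x) = 52*x + 35
f'(-2.8518) = 52*-2.8518 + 35 = -113.2936
x_1 = -2.8518 - 0.01*-113.2936 = -1.7189


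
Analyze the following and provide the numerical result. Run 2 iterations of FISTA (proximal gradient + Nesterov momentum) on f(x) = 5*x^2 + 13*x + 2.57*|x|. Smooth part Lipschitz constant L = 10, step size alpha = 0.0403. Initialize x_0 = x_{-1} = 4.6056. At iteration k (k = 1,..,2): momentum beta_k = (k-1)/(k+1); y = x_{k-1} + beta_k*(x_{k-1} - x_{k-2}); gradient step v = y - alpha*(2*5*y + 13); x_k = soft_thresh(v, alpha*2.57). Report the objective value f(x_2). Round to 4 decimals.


FISTA on f(x) = 5*x^2 + 13*x + 2.57*|x|
L = 10, alpha = 0.0403
Iteration 1: beta = 0.0, y = 4.6056 + 0.0*(4.6056 - 4.6056) = 4.6056
  grad(y) = 59.056, v = y - alpha*grad = 2.2256
  prox(v) = soft_thresh(2.2256, 0.1036) = 2.1221
Iteration 2: beta = 0.3333, y = 2.1221 + 0.3333*(2.1221 - 4.6056) = 1.2942
  grad(y) = 25.9423, v = y - alpha*grad = 0.2488
  prox(v) = soft_thresh(0.2488, 0.1036) = 0.1452
f(x_2) = 5*0.1452^2 + 13*0.1452 + 2.57*|0.1452| = 2.3659


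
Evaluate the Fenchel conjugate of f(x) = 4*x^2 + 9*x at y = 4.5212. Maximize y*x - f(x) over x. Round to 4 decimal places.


f*(y) = sup_x {y*x - a*x^2 - b*x} = sup_x {(y-b)*x - a*x^2}
FOC: (y - b) - 2a*x = 0 => x* = (y - b)/(2a)
x* = (4.5212 - 9)/(2*4) = -0.5599
f*(4.5212) = (y-b)^2/(4a) = (4.5212 - 9)^2/(4*4)
= 20.0596/16 = 1.2537


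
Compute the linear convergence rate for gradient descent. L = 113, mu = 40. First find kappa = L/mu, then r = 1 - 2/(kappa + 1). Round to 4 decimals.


Step 1: Compute the condition number.
kappa = L/mu = 113/40 = 2.825
Step 2: Compute the convergence rate.
r = 1 - 2/(kappa + 1) = 1 - 2*mu/(L + mu) = (L - mu)/(L + mu) = 73/153 = 0.4771


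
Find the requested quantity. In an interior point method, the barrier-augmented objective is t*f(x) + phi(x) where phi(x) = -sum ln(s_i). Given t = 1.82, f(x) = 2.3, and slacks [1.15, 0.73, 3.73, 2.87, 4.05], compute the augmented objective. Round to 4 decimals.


Step 1: Compute log-barrier.
ln values: [0.1398, -0.3147, 1.3164, 1.0543, 1.3987]
phi = -(0.1398 - 0.3147 + 1.3164 + 1.0543 + 1.3987) = -3.5945
Step 2: Compute augmented objective.
t*f(x) = 1.82*2.3 = 4.186
Total = 4.186 - 3.5945 = 0.5915


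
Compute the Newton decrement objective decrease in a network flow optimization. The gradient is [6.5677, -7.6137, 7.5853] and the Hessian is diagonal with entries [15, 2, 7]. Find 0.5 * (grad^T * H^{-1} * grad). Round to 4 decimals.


Step 1: H is diagonal, so H^(-1) * g = [0.4378, -3.8069, 1.0836].
Step 2: g^T H^(-1) g = sum_i g_i^2 / H_ii
  = (6.5677)^2/15 + (-7.6137)^2/2 + (7.5853)^2/7
  = 2.8756 + 28.9842 + 8.2195 = 40.0794
Step 3: Objective decrease = 0.5 * g^T H^(-1) g = 20.0397


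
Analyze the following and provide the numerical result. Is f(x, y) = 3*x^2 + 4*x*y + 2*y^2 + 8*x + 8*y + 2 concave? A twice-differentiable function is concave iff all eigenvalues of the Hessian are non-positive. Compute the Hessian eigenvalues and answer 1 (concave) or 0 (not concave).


The Hessian of f(x,y) = 3*x^2 + 4*x*y + 2*y^2 + 8*x + 8*y + 2 is:
H = [[6, 4], [4, 4]]
Trace = 6 + 4 = 10
Determinant = 6*4 - (4)^2 = 8
Discriminant = (10)^2 - 4*8 = 68.0
Eigenvalues: lambda_1 = 0.8769, lambda_2 = 9.1231
The function is not concave.

0


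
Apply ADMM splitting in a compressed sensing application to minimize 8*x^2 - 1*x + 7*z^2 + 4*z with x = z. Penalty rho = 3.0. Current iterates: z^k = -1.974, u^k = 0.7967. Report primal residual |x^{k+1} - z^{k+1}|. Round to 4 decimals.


ADMM iteration with rho = 3.0, z^k = -1.974, u^k = 0.7967
Step 1: x-update.
Minimize 8*x^2 - 1*x + (3.0/2)*(x + 1.974 + 0.7967)^2
FOC: (2*8 + 3.0)*x = 1 + 3.0*(-1.974 - 0.7967)
x^{k+1} = -0.3848
Step 2: z-update.
Minimize 7*z^2 + 4*z + (3.0/2)*(-0.3848 - z + 0.7967)^2
FOC: (2*7 + 3.0)*z = -4 + 3.0*(-0.3848 + 0.7967)
z^{k+1} = -0.1626
Step 3: u-update.
u^{k+1} = 0.7967 - 0.3848 + 0.1626 = 0.5745
Step 4: Primal residual = |-0.3848 + 0.1626| = 0.2222


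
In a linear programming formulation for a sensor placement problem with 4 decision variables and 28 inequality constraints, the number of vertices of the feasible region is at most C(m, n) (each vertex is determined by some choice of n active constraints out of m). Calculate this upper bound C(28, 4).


Each vertex corresponds to some choice of n active constraints out of m, so the number of vertices is at most C(m, n) = m! / (n!(m-n)!).
m = 28, n = 4
Numerator: 28 * 27 * 26 * 25
Denominator: 4! = 24
C(28, 4) = 20475


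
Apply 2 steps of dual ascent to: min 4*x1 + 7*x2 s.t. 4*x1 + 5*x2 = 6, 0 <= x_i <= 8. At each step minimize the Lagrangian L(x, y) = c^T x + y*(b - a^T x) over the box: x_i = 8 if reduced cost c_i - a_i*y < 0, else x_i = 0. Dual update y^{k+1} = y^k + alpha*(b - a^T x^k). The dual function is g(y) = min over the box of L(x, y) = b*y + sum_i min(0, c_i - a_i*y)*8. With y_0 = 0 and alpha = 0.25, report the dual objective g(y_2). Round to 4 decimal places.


Dual ascent for LP: min 4*x1 + 7*x2, 4*x1 + 5*x2 = 6, 0 <= x_i <= 8
Step 1: y^k = 0.0, reduced costs: (4.0, 7.0)
  x^k = (0.0, 0.0), subgradient = b - a^T x = 6.0
  y^{k+1} = 0.0 + 0.25*6.0 = 1.5
Step 2: y^k = 1.5, reduced costs: (-2.0, -0.5)
  x^k = (8.0, 8.0), subgradient = b - a^T x = -66.0
  y^{k+1} = 1.5 + 0.25*-66.0 = -15.0
Dual objective at y_2 = -15.0: reduced costs (64.0, 82.0), box minimizer x = (0.0, 0.0)
g(y_2) = b*y + (c1 - a1*y)*x1 + (c2 - a2*y)*x2 = 6*(-15.0) + 64.0*0.0 + 82.0*0.0 = -90.0 + 0.0 + 0.0 = -90.0


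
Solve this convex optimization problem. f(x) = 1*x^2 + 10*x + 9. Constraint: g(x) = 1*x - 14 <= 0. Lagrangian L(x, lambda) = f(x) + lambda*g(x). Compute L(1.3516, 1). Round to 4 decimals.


Step 1: Evaluate f(x).
f(1.3516) = 1*1.3516^2 + 10*1.3516 + 9 = 24.3428
Step 2: Evaluate g(x).
g(1.3516) = 1*1.3516 - 14 = -12.6484
Step 3: Compute Lagrangian.
L = 24.3428 + 1*-12.6484 = 11.6944


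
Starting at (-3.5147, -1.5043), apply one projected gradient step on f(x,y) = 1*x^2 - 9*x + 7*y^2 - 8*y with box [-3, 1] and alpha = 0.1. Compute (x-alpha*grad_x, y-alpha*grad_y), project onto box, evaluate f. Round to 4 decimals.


Step 1: Compute gradient at (-3.5147, -1.5043).
grad_x = 2*1*-3.5147 - 9 = -16.0294
grad_y = 2*7*-1.5043 - 8 = -29.0602
Step 2: Gradient step.
x_raw = -3.5147 - 0.1*-16.0294 = -1.9118
y_raw = -1.5043 - 0.1*-29.0602 = 1.4017
Step 3: Project onto [-3, 1].
x_proj = clip(-1.9118) = -1.9118
y_proj = clip(1.4017) = 1.0
Step 4: Evaluate f.
f(-1.9118, 1.0) = 19.8607


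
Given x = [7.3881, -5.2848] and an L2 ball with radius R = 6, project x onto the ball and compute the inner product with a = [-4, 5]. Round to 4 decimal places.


Step 1: Compute ||x|| (intermediates to 6 decimals).
||x|| = sqrt(7.3881^2 + (-5.2848)^2) = 9.083674
Step 2: Project.
Since ||x|| > R, scale = R/||x|| = 6/9.083674 = 0.660526, proj(x) = scale * x
proj(x) = [4.880032, -3.490748]
Step 3: Dot product.
a^T * proj(x) = -4*4.880032 + 5*(-3.490748) = -36.9739


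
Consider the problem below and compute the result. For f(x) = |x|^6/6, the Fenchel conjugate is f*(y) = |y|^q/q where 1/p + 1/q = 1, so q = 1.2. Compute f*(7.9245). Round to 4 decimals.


The conjugate exponent q satisfies 1/p + 1/q = 1.
p = 6, so q = 6/(6 - 1) = 1.2
|y|^q = 7.9245^1.2 = 11.9885
f*(7.9245) = 11.9885 / 1.2 = 9.9904


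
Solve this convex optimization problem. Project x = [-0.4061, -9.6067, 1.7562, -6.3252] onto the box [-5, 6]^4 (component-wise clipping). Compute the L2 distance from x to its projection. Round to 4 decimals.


Project each component onto [-5, 6].
clip(-0.4061) = -0.4061, clip(-9.6067) = -5.0, clip(1.7562) = 1.7562, clip(-6.3252) = -5.0
Projection = [-0.4061, -5.0, 1.7562, -5.0]
Squared diffs: [0.0, 21.2217, 0.0, 1.7562]
Distance = sqrt(22.9779) = 4.7935


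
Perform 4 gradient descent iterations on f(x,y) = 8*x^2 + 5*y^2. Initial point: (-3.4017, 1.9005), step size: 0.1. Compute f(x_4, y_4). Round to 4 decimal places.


Gradient descent on f(x,y) = 8*x^2 + 5*y^2.
Starting point: (-3.4017, 1.9005), alpha = 0.1
Step 1: grad_x = 2*8*-3.4017 = -54.4272, grad_y = 2*5*1.9005 = 19.005
  x_1 = -3.4017 - 0.1*-54.4272 = 2.041
  y_1 = 1.9005 - 0.1*19.005 = -0.0
Step 2: grad_x = 2*8*2.041 = 32.6563, grad_y = 2*5*-0.0 = -0.0
  x_2 = 2.041 - 0.1*32.6563 = -1.2246
  y_2 = -0.0 - 0.1*-0.0 = 0.0
Step 3: grad_x = 2*8*-1.2246 = -19.5938, grad_y = 2*5*0.0 = 0.0
  x_3 = -1.2246 - 0.1*-19.5938 = 0.7348
  y_3 = 0.0 - 0.1*0.0 = 0.0
Step 4: grad_x = 2*8*0.7348 = 11.7563, grad_y = 2*5*0.0 = 0.0
  x_4 = 0.7348 - 0.1*11.7563 = -0.4409
  y_4 = 0.0 - 0.1*0.0 = 0.0
f(-0.4409, 0.0) = 8*(-0.4409)^2 + 5*0.0^2 = 1.5549


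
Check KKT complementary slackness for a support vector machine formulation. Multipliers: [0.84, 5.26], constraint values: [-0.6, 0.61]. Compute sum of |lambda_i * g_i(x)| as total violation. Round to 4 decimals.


KKT complementary slackness check:
lambda_1 * g_1 = 0.84 * -0.6 = -0.504
lambda_2 * g_2 = 5.26 * 0.61 = 3.2086
Total violation = 0.504 + 3.2086 = 3.7126


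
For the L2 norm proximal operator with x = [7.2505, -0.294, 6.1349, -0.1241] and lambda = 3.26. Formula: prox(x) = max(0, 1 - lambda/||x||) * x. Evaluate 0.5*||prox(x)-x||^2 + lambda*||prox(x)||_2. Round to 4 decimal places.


Step 1: Compute ||x||.
||x|| = 9.5031
Step 2: Compute scaling factor.
scale = max(0, 1 - 3.26/9.5031) = 0.657
Step 3: prox(x) = [4.7632, -0.1931, 4.0303, -0.0815]
||prox(x)|| = 6.2431
Step 4: Proximal objective.
0.5*||prox-x||^2 = 5.3138
lambda*||prox|| = 20.3525
Total = 25.6663


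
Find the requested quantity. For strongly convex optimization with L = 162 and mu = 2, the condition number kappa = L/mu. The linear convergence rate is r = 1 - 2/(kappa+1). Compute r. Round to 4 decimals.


Step 1: Compute the condition number.
kappa = L/mu = 162/2 = 81.0
Step 2: Compute the convergence rate.
r = 1 - 2/(kappa + 1) = 1 - 2*mu/(L + mu) = (L - mu)/(L + mu) = 160/164 = 0.9756


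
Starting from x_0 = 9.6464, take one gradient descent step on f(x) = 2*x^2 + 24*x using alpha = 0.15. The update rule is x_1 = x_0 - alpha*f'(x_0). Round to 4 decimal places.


We compute the gradient at x_0 and apply the update.
f'(x) = 4*x + 24
f'(9.6464) = 4*9.6464 + 24 = 62.5856
x_1 = 9.6464 - 0.15*62.5856 = 0.2586


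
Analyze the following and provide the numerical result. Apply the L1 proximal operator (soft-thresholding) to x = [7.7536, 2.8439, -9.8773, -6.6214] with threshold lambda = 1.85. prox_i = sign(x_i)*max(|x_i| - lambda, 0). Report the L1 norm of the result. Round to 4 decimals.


Soft-thresholding with lambda = 1.85:
prox(7.7536) = sign(7.7536)*max(|7.7536| - 1.85, 0) = 5.9036
prox(2.8439) = sign(2.8439)*max(|2.8439| - 1.85, 0) = 0.9939
prox(-9.8773) = sign(-9.8773)*max(|-9.8773| - 1.85, 0) = -8.0273
prox(-6.6214) = sign(-6.6214)*max(|-6.6214| - 1.85, 0) = -4.7714
prox(x) = [5.9036, 0.9939, -8.0273, -4.7714]
||prox(x)||_1 = 5.9036 + 0.9939 + 8.0273 + 4.7714 = 19.6962


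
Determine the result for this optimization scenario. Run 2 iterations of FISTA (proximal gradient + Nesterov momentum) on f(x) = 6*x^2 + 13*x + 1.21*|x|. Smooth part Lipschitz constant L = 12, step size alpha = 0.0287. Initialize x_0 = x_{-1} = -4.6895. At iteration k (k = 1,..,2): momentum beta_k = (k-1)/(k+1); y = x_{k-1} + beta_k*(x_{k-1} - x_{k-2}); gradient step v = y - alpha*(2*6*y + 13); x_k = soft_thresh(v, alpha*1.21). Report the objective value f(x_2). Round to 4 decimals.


FISTA on f(x) = 6*x^2 + 13*x + 1.21*|x|
L = 12, alpha = 0.0287
Iteration 1: beta = 0.0, y = -4.6895 + 0.0*(-4.6895 + 4.6895) = -4.6895
  grad(y) = -43.274, v = y - alpha*grad = -3.4475
  prox(v) = soft_thresh(-3.4475, 0.0347) = -3.4128
Iteration 2: beta = 0.3333, y = -3.4128 + 0.3333*(-3.4128 + 4.6895) = -2.9872
  grad(y) = -22.8469, v = y - alpha*grad = -2.3315
  prox(v) = soft_thresh(-2.3315, 0.0347) = -2.2968
f(x_2) = 6*(-2.2968)^2 + 13*(-2.2968) + 1.21*|-2.2968| = 4.5726


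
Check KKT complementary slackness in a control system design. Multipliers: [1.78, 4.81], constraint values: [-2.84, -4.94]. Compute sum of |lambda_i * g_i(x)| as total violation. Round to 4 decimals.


KKT complementary slackness check:
lambda_1 * g_1 = 1.78 * -2.84 = -5.0552
lambda_2 * g_2 = 4.81 * -4.94 = -23.7614
Total violation = 5.0552 + 23.7614 = 28.8166


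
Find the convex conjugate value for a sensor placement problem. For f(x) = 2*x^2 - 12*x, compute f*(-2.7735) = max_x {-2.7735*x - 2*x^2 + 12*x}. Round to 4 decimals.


f*(y) = sup_x {y*x - a*x^2 - b*x} = sup_x {(y-b)*x - a*x^2}
FOC: (y - b) - 2a*x = 0 => x* = (y - b)/(2a)
x* = (-2.7735 + 12)/(2*2) = 2.3066
f*(-2.7735) = (y-b)^2/(4a) = (-2.7735 + 12)^2/(4*2)
= 85.1283/8 = 10.641


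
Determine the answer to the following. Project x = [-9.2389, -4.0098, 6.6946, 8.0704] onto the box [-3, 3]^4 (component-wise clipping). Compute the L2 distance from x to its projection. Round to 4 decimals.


Project each component onto [-3, 3].
clip(-9.2389) = -3.0, clip(-4.0098) = -3.0, clip(6.6946) = 3.0, clip(8.0704) = 3.0
Projection = [-3.0, -3.0, 3.0, 3.0]
Squared diffs: [38.9239, 1.0197, 13.6501, 25.709]
Distance = sqrt(79.3027) = 8.9052


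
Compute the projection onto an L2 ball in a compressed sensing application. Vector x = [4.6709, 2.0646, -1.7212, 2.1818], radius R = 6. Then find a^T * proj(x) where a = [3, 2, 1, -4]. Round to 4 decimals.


Step 1: Compute ||x|| (intermediates to 6 decimals).
||x|| = sqrt(4.6709^2 + 2.0646^2 + (-1.7212)^2 + 2.1818^2) = 5.814006
Step 2: Project.
Since ||x|| <= R, proj = x (no scaling needed).
proj(x) = [4.6709, 2.0646, -1.7212, 2.1818]
Step 3: Dot product.
a^T * proj(x) = 3*4.6709 + 2*2.0646 + 1*(-1.7212) - 4*2.1818 = 7.6935


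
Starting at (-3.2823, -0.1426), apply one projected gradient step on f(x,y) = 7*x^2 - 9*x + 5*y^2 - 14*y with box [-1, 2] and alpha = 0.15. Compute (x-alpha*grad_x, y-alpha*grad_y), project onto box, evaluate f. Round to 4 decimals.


Step 1: Compute gradient at (-3.2823, -0.1426).
grad_x = 2*7*-3.2823 - 9 = -54.9522
grad_y = 2*5*-0.1426 - 14 = -15.426
Step 2: Gradient step.
x_raw = -3.2823 - 0.15*-54.9522 = 4.9605
y_raw = -0.1426 - 0.15*-15.426 = 2.1713
Step 3: Project onto [-1, 2].
x_proj = clip(4.9605) = 2.0
y_proj = clip(2.1713) = 2.0
Step 4: Evaluate f.
f(2.0, 2.0) = 2.0


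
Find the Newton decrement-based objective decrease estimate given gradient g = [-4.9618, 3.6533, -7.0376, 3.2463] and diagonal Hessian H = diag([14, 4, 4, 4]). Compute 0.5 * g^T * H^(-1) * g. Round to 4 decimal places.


Step 1: H is diagonal, so H^(-1) * g = [-0.3544, 0.9133, -1.7594, 0.8116].
Step 2: g^T H^(-1) g = sum_i g_i^2 / H_ii
  = (-4.9618)^2/14 + (3.6533)^2/4 + (-7.0376)^2/4 + (3.2463)^2/4
  = 1.7585 + 3.3367 + 12.382 + 2.6346 = 20.1118
Step 3: Objective decrease = 0.5 * g^T H^(-1) g = 10.0559


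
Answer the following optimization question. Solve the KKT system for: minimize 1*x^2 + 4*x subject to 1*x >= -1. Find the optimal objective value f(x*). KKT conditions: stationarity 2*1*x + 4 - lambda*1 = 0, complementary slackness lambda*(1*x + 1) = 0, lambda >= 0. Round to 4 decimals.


Step 1: Try lambda = 0 (constraint inactive).
x_unc = -4/(2*1) = -2.0
Check: 1*-2.0 = -2.0 < -1 -- violated!
Step 2: Constraint must be active: 1*x = -1
x* = -1/1 = -1.0
lambda = (2*1*(-1.0) + 4)/1 = 2.0
Step 3: Compute optimal value.
f(x*) = 1*(-1.0)^2 + 4*(-1.0) = -3.0


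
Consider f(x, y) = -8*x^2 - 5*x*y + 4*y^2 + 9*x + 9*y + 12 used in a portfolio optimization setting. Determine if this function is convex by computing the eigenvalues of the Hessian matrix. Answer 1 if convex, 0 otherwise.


The Hessian of f(x,y) = -8*x^2 - 5*x*y + 4*y^2 + 9*x + 9*y + 12 is:
H = [[-16, -5], [-5, 8]]
Trace = -16 + 8 = -8
Determinant = -16*8 - (-5)^2 = -153
Discriminant = (-8)^2 - 4*-153 = 676.0
Eigenvalues: lambda_1 = -17.0, lambda_2 = 9.0
The function is not convex.

0


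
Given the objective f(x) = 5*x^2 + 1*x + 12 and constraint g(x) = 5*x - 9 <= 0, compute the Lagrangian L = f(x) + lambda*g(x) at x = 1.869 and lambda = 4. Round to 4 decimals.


Step 1: Evaluate f(x).
f(1.869) = 5*1.869^2 + 1*1.869 + 12 = 31.3348
Step 2: Evaluate g(x).
g(1.869) = 5*1.869 - 9 = 0.345
Step 3: Compute Lagrangian.
L = 31.3348 + 4*0.345 = 32.7148


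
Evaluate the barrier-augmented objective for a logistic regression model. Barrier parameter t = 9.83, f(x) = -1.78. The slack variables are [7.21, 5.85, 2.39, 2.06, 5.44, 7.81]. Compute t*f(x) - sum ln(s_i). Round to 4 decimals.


Step 1: Compute log-barrier.
ln values: [1.9755, 1.7664, 0.8713, 0.7227, 1.6938, 2.0554]
phi = -(1.9755 + 1.7664 + 0.8713 + 0.7227 + 1.6938 + 2.0554) = -9.0851
Step 2: Compute augmented objective.
t*f(x) = 9.83*-1.78 = -17.4974
Total = -17.4974 - 9.0851 = -26.5825


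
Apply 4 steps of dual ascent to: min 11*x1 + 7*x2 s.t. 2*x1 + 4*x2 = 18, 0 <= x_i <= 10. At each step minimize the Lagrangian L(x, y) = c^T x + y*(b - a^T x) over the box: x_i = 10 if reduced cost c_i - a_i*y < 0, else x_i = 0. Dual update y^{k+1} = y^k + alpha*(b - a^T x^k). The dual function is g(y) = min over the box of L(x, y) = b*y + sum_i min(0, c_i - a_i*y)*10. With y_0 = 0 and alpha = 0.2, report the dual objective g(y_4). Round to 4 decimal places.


Dual ascent for LP: min 11*x1 + 7*x2, 2*x1 + 4*x2 = 18, 0 <= x_i <= 10
Step 1: y^k = 0.0, reduced costs: (11.0, 7.0)
  x^k = (0.0, 0.0), subgradient = b - a^T x = 18.0
  y^{k+1} = 0.0 + 0.2*18.0 = 3.6
Step 2: y^k = 3.6, reduced costs: (3.8, -7.4)
  x^k = (0.0, 10.0), subgradient = b - a^T x = -22.0
  y^{k+1} = 3.6 + 0.2*-22.0 = -0.8
Step 3: y^k = -0.8, reduced costs: (12.6, 10.2)
  x^k = (0.0, 0.0), subgradient = b - a^T x = 18.0
  y^{k+1} = -0.8 + 0.2*18.0 = 2.8
Step 4: y^k = 2.8, reduced costs: (5.4, -4.2)
  x^k = (0.0, 10.0), subgradient = b - a^T x = -22.0
  y^{k+1} = 2.8 + 0.2*-22.0 = -1.6
Dual objective at y_4 = -1.6: reduced costs (14.2, 13.4), box minimizer x = (0.0, 0.0)
g(y_4) = b*y + (c1 - a1*y)*x1 + (c2 - a2*y)*x2 = 18*(-1.6) + 14.2*0.0 + 13.4*0.0 = -28.8 + 0.0 + 0.0 = -28.8


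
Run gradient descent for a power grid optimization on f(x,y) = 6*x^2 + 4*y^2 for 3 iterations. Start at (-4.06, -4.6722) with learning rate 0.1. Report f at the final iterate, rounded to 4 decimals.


Gradient descent on f(x,y) = 6*x^2 + 4*y^2.
Starting point: (-4.06, -4.6722), alpha = 0.1
Step 1: grad_x = 2*6*-4.06 = -48.72, grad_y = 2*4*-4.6722 = -37.3776
  x_1 = -4.06 - 0.1*-48.72 = 0.812
  y_1 = -4.6722 - 0.1*-37.3776 = -0.9344
Step 2: grad_x = 2*6*0.812 = 9.744, grad_y = 2*4*-0.9344 = -7.4755
  x_2 = 0.812 - 0.1*9.744 = -0.1624
  y_2 = -0.9344 - 0.1*-7.4755 = -0.1869
Step 3: grad_x = 2*6*-0.1624 = -1.9488, grad_y = 2*4*-0.1869 = -1.4951
  x_3 = -0.1624 - 0.1*-1.9488 = 0.0325
  y_3 = -0.1869 - 0.1*-1.4951 = -0.0374
f(0.0325, -0.0374) = 6*0.0325^2 + 4*(-0.0374)^2 = 0.0119


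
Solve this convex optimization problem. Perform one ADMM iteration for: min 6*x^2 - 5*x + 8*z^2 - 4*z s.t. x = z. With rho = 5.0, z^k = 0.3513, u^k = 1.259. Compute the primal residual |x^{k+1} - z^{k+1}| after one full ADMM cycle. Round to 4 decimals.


ADMM iteration with rho = 5.0, z^k = 0.3513, u^k = 1.259
Step 1: x-update.
Minimize 6*x^2 - 5*x + (5.0/2)*(x - 0.3513 + 1.259)^2
FOC: (2*6 + 5.0)*x = 5 + 5.0*(0.3513 - 1.259)
x^{k+1} = 0.0271
Step 2: z-update.
Minimize 8*z^2 - 4*z + (5.0/2)*(0.0271 - z + 1.259)^2
FOC: (2*8 + 5.0)*z = 4 + 5.0*(0.0271 + 1.259)
z^{k+1} = 0.4967
Step 3: u-update.
u^{k+1} = 1.259 + 0.0271 - 0.4967 = 0.7894
Step 4: Primal residual = |0.0271 - 0.4967| = 0.4696


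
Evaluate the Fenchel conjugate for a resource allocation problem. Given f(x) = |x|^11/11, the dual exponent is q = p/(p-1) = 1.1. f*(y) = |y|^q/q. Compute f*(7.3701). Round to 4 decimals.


The conjugate exponent q satisfies 1/p + 1/q = 1.
p = 11, so q = 11/(11 - 1) = 1.1
|y|^q = 7.3701^1.1 = 8.9995
f*(7.3701) = 8.9995 / 1.1 = 8.1814


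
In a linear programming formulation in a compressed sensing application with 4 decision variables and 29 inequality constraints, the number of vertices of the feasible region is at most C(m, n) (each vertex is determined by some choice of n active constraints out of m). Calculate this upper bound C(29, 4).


Each vertex corresponds to some choice of n active constraints out of m, so the number of vertices is at most C(m, n) = m! / (n!(m-n)!).
m = 29, n = 4
Numerator: 29 * 28 * 27 * 26
Denominator: 4! = 24
C(29, 4) = 23751


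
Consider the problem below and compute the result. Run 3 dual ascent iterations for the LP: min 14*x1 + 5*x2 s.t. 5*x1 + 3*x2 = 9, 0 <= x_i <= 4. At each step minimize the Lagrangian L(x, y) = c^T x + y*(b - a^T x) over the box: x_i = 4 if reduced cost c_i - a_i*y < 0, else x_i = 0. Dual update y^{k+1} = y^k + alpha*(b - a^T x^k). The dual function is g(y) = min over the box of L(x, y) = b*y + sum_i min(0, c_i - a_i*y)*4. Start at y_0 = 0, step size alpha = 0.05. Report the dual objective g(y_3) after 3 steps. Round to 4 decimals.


Dual ascent for LP: min 14*x1 + 5*x2, 5*x1 + 3*x2 = 9, 0 <= x_i <= 4
Step 1: y^k = 0.0, reduced costs: (14.0, 5.0)
  x^k = (0.0, 0.0), subgradient = b - a^T x = 9.0
  y^{k+1} = 0.0 + 0.05*9.0 = 0.45
Step 2: y^k = 0.45, reduced costs: (11.75, 3.65)
  x^k = (0.0, 0.0), subgradient = b - a^T x = 9.0
  y^{k+1} = 0.45 + 0.05*9.0 = 0.9
Step 3: y^k = 0.9, reduced costs: (9.5, 2.3)
  x^k = (0.0, 0.0), subgradient = b - a^T x = 9.0
  y^{k+1} = 0.9 + 0.05*9.0 = 1.35
Dual objective at y_3 = 1.35: reduced costs (7.25, 0.95), box minimizer x = (0.0, 0.0)
g(y_3) = b*y + (c1 - a1*y)*x1 + (c2 - a2*y)*x2 = 9*1.35 + 7.25*0.0 + 0.95*0.0 = 12.15 + 0.0 + 0.0 = 12.15


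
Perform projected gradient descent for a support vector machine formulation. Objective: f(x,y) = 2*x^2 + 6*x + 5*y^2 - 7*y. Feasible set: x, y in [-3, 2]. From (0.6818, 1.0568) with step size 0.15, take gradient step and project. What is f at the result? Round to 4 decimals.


Step 1: Compute gradient at (0.6818, 1.0568).
grad_x = 2*2*0.6818 + 6 = 8.7272
grad_y = 2*5*1.0568 - 7 = 3.568
Step 2: Gradient step.
x_raw = 0.6818 - 0.15*8.7272 = -0.6273
y_raw = 1.0568 - 0.15*3.568 = 0.5216
Step 3: Project onto [-3, 2].
x_proj = clip(-0.6273) = -0.6273
y_proj = clip(0.5216) = 0.5216
Step 4: Evaluate f.
f(-0.6273, 0.5216) = -5.2676


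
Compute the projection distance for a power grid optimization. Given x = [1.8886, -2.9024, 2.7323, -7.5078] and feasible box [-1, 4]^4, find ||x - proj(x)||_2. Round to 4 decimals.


Project each component onto [-1, 4].
clip(1.8886) = 1.8886, clip(-2.9024) = -1.0, clip(2.7323) = 2.7323, clip(-7.5078) = -1.0
Projection = [1.8886, -1.0, 2.7323, -1.0]
Squared diffs: [0.0, 3.6191, 0.0, 42.3515]
Distance = sqrt(45.9706) = 6.7802


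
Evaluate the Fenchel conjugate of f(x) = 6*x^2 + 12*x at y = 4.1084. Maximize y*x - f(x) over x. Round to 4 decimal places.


f*(y) = sup_x {y*x - a*x^2 - b*x} = sup_x {(y-b)*x - a*x^2}
FOC: (y - b) - 2a*x = 0 => x* = (y - b)/(2a)
x* = (4.1084 - 12)/(2*6) = -0.6576
f*(4.1084) = (y-b)^2/(4a) = (4.1084 - 12)^2/(4*6)
= 62.2774/24 = 2.5949


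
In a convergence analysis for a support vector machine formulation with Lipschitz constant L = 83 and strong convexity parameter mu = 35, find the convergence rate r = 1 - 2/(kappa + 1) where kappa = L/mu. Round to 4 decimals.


Step 1: Compute the condition number.
kappa = L/mu = 83/35 = 2.3714
Step 2: Compute the convergence rate.
r = 1 - 2/(kappa + 1) = 1 - 2*mu/(L + mu) = (L - mu)/(L + mu) = 48/118 = 0.4068


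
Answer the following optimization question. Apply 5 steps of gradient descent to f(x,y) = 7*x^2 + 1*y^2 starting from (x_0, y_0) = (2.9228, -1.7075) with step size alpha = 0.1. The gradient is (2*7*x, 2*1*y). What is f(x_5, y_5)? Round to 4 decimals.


Gradient descent on f(x,y) = 7*x^2 + 1*y^2.
Starting point: (2.9228, -1.7075), alpha = 0.1
Step 1: grad_x = 2*7*2.9228 = 40.9192, grad_y = 2*1*-1.7075 = -3.415
  x_1 = 2.9228 - 0.1*40.9192 = -1.1691
  y_1 = -1.7075 - 0.1*-3.415 = -1.366
Step 2: grad_x = 2*7*-1.1691 = -16.3677, grad_y = 2*1*-1.366 = -2.732
  x_2 = -1.1691 - 0.1*-16.3677 = 0.4676
  y_2 = -1.366 - 0.1*-2.732 = -1.0928
Step 3: grad_x = 2*7*0.4676 = 6.5471, grad_y = 2*1*-1.0928 = -2.1856
  x_3 = 0.4676 - 0.1*6.5471 = -0.1871
  y_3 = -1.0928 - 0.1*-2.1856 = -0.8742
Step 4: grad_x = 2*7*-0.1871 = -2.6188, grad_y = 2*1*-0.8742 = -1.7485
  x_4 = -0.1871 - 0.1*-2.6188 = 0.0748
  y_4 = -0.8742 - 0.1*-1.7485 = -0.6994
Step 5: grad_x = 2*7*0.0748 = 1.0475, grad_y = 2*1*-0.6994 = -1.3988
  x_5 = 0.0748 - 0.1*1.0475 = -0.0299
  y_5 = -0.6994 - 0.1*-1.3988 = -0.5595
f(-0.0299, -0.5595) = 7*(-0.0299)^2 + 1*(-0.5595)^2 = 0.3193


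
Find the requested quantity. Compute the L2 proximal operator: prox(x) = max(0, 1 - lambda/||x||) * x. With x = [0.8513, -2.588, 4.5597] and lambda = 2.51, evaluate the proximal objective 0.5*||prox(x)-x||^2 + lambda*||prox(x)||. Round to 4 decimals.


Step 1: Compute ||x||.
||x|| = 5.3116
Step 2: Compute scaling factor.
scale = max(0, 1 - 2.51/5.3116) = 0.5275
Step 3: prox(x) = [0.449, -1.365, 2.405]
||prox(x)|| = 2.8016
Step 4: Proximal objective.
0.5*||prox-x||^2 = 3.1501
lambda*||prox|| = 7.032
Total = 10.1821


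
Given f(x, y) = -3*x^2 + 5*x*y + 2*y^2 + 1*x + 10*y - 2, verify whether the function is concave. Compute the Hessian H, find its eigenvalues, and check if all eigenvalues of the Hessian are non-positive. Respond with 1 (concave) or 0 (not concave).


The Hessian of f(x,y) = -3*x^2 + 5*x*y + 2*y^2 + 1*x + 10*y - 2 is:
H = [[-6, 5], [5, 4]]
Trace = -6 + 4 = -2
Determinant = -6*4 - (5)^2 = -49
Discriminant = (-2)^2 - 4*-49 = 200.0
Eigenvalues: lambda_1 = -8.0711, lambda_2 = 6.0711
The function is not concave.

0


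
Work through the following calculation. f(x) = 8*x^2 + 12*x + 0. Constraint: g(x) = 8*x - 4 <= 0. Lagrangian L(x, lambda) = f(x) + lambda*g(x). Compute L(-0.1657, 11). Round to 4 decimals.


Step 1: Evaluate f(x).
f(-0.1657) = 8*(-0.1657)^2 + 12*(-0.1657) + 0 = -1.7687
Step 2: Evaluate g(x).
g(-0.1657) = 8*-0.1657 - 4 = -5.3256
Step 3: Compute Lagrangian.
L = -1.7687 + 11*-5.3256 = -60.3503


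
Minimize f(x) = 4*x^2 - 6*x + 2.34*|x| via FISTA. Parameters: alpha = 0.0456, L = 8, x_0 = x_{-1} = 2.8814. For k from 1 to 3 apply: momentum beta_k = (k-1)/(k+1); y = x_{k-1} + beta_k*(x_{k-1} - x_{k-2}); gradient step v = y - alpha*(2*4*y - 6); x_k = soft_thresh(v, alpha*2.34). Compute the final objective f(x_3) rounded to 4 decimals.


FISTA on f(x) = 4*x^2 - 6*x + 2.34*|x|
L = 8, alpha = 0.0456
Iteration 1: beta = 0.0, y = 2.8814 + 0.0*(2.8814 - 2.8814) = 2.8814
  grad(y) = 17.0512, v = y - alpha*grad = 2.1039
  prox(v) = soft_thresh(2.1039, 0.1067) = 1.9972
Iteration 2: beta = 0.3333, y = 1.9972 + 0.3333*(1.9972 - 2.8814) = 1.7024
  grad(y) = 7.6193, v = y - alpha*grad = 1.355
  prox(v) = soft_thresh(1.355, 0.1067) = 1.2483
Iteration 3: beta = 0.5, y = 1.2483 + 0.5*(1.2483 - 1.9972) = 0.8738
  grad(y) = 0.9906, v = y - alpha*grad = 0.8287
  prox(v) = soft_thresh(0.8287, 0.1067) = 0.7219
f(x_3) = 4*0.7219^2 - 6*0.7219 + 2.34*|0.7219| = -0.5575


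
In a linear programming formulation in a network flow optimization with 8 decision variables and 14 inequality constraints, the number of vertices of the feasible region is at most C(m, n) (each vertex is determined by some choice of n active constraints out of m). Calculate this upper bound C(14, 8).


Each vertex corresponds to some choice of n active constraints out of m, so the number of vertices is at most C(m, n) = m! / (n!(m-n)!).
m = 14, n = 8
Numerator: 14 * 13 * 12 * 11 * 10 * 9 * 8 * 7
Denominator: 8! = 40320
C(14, 8) = 3003


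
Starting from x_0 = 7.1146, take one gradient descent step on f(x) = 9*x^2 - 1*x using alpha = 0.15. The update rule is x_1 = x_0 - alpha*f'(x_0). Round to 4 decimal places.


We compute the gradient at x_0 and apply the update.
f'(x) = 18*x - 1
f'(7.1146) = 18*7.1146 - 1 = 127.0628
x_1 = 7.1146 - 0.15*127.0628 = -11.9448


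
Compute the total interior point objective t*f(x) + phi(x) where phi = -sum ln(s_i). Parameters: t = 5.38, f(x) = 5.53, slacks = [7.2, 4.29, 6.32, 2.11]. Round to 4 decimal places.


Step 1: Compute log-barrier.
ln values: [1.9741, 1.4563, 1.8437, 0.7467]
phi = -(1.9741 + 1.4563 + 1.8437 + 0.7467) = -6.0208
Step 2: Compute augmented objective.
t*f(x) = 5.38*5.53 = 29.7514
Total = 29.7514 - 6.0208 = 23.7306


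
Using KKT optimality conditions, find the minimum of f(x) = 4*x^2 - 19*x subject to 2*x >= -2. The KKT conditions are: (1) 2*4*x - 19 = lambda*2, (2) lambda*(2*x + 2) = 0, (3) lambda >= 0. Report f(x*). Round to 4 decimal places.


Step 1: Try lambda = 0 (constraint inactive).
Stationarity: 2*4*x - 19 = 0
x* = 19/(2*4) = 2.375
Check constraint: 2*2.375 = 4.75 >= -2 -- satisfied.
Step 2: Compute optimal value.
f(x*) = 4*2.375^2 - 19*2.375 = -22.5625


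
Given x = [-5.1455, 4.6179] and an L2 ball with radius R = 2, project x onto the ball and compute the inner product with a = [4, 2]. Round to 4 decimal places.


Step 1: Compute ||x|| (intermediates to 6 decimals).
||x|| = sqrt((-5.1455)^2 + 4.6179^2) = 6.913839
Step 2: Project.
Since ||x|| > R, scale = R/||x|| = 2/6.913839 = 0.289275, proj(x) = scale * x
proj(x) = [-1.488465, 1.335843]
Step 3: Dot product.
a^T * proj(x) = 4*(-1.488465) + 2*1.335843 = -3.2822


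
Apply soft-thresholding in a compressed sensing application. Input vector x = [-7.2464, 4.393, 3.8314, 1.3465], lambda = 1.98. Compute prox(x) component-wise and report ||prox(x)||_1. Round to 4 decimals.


Soft-thresholding with lambda = 1.98:
prox(-7.2464) = sign(-7.2464)*max(|-7.2464| - 1.98, 0) = -5.2664
prox(4.393) = sign(4.393)*max(|4.393| - 1.98, 0) = 2.413
prox(3.8314) = sign(3.8314)*max(|3.8314| - 1.98, 0) = 1.8514
prox(1.3465) = sign(1.3465)*max(|1.3465| - 1.98, 0) = 0.0
prox(x) = [-5.2664, 2.413, 1.8514, 0.0]
||prox(x)||_1 = 5.2664 + 2.413 + 1.8514 + 0.0 = 9.5308


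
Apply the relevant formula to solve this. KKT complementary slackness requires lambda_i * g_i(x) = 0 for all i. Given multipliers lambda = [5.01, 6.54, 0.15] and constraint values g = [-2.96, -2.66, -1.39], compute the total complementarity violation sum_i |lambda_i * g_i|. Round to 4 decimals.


KKT complementary slackness check:
lambda_1 * g_1 = 5.01 * -2.96 = -14.8296
lambda_2 * g_2 = 6.54 * -2.66 = -17.3964
lambda_3 * g_3 = 0.15 * -1.39 = -0.2085
Total violation = 14.8296 + 17.3964 + 0.2085 = 32.4345


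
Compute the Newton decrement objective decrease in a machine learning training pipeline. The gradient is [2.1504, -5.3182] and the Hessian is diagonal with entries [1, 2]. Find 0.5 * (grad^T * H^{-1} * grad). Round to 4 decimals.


Step 1: H is diagonal, so H^(-1) * g = [2.1504, -2.6591].
Step 2: g^T H^(-1) g = sum_i g_i^2 / H_ii
  = (2.1504)^2/1 + (-5.3182)^2/2
  = 4.6242 + 14.1416 = 18.7658
Step 3: Objective decrease = 0.5 * g^T H^(-1) g = 9.3829


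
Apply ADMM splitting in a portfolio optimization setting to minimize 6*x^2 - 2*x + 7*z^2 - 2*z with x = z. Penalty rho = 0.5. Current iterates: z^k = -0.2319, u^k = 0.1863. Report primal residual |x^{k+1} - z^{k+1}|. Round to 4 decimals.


ADMM iteration with rho = 0.5, z^k = -0.2319, u^k = 0.1863
Step 1: x-update.
Minimize 6*x^2 - 2*x + (0.5/2)*(x + 0.2319 + 0.1863)^2
FOC: (2*6 + 0.5)*x = 2 + 0.5*(-0.2319 - 0.1863)
x^{k+1} = 0.1433
Step 2: z-update.
Minimize 7*z^2 - 2*z + (0.5/2)*(0.1433 - z + 0.1863)^2
FOC: (2*7 + 0.5)*z = 2 + 0.5*(0.1433 + 0.1863)
z^{k+1} = 0.1493
Step 3: u-update.
u^{k+1} = 0.1863 + 0.1433 - 0.1493 = 0.1803
Step 4: Primal residual = |0.1433 - 0.1493| = 0.006


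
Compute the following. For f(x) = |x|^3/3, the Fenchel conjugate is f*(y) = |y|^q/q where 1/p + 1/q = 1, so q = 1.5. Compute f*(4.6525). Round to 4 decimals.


The conjugate exponent q satisfies 1/p + 1/q = 1.
p = 3, so q = 3/(3 - 1) = 1.5
|y|^q = 4.6525^1.5 = 10.0353
f*(4.6525) = 10.0353 / 1.5 = 6.6902


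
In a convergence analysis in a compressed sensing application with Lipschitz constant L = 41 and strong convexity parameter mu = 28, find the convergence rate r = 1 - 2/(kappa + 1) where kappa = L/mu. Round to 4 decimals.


Step 1: Compute the condition number.
kappa = L/mu = 41/28 = 1.4643
Step 2: Compute the convergence rate.
r = 1 - 2/(kappa + 1) = 1 - 2*mu/(L + mu) = (L - mu)/(L + mu) = 13/69 = 0.1884


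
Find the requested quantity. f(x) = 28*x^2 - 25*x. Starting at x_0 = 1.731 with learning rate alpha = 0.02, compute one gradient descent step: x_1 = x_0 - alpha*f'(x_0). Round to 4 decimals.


We compute the gradient at x_0 and apply the update.
f'(x) = 56*x - 25
f'(1.731) = 56*1.731 - 25 = 71.936
x_1 = 1.731 - 0.02*71.936 = 0.2923


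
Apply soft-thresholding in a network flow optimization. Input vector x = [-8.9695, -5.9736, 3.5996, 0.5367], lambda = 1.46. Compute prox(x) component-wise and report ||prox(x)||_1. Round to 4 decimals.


Soft-thresholding with lambda = 1.46:
prox(-8.9695) = sign(-8.9695)*max(|-8.9695| - 1.46, 0) = -7.5095
prox(-5.9736) = sign(-5.9736)*max(|-5.9736| - 1.46, 0) = -4.5136
prox(3.5996) = sign(3.5996)*max(|3.5996| - 1.46, 0) = 2.1396
prox(0.5367) = sign(0.5367)*max(|0.5367| - 1.46, 0) = 0.0
prox(x) = [-7.5095, -4.5136, 2.1396, 0.0]
||prox(x)||_1 = 7.5095 + 4.5136 + 2.1396 + 0.0 = 14.1627


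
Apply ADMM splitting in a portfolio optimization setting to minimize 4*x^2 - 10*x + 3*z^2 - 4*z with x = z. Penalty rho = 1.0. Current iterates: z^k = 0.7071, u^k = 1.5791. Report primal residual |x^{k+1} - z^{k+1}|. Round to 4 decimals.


ADMM iteration with rho = 1.0, z^k = 0.7071, u^k = 1.5791
Step 1: x-update.
Minimize 4*x^2 - 10*x + (1.0/2)*(x - 0.7071 + 1.5791)^2
FOC: (2*4 + 1.0)*x = 10 + 1.0*(0.7071 - 1.5791)
x^{k+1} = 1.0142
Step 2: z-update.
Minimize 3*z^2 - 4*z + (1.0/2)*(1.0142 - z + 1.5791)^2
FOC: (2*3 + 1.0)*z = 4 + 1.0*(1.0142 + 1.5791)
z^{k+1} = 0.9419
Step 3: u-update.
u^{k+1} = 1.5791 + 1.0142 - 0.9419 = 1.6514
Step 4: Primal residual = |1.0142 - 0.9419| = 0.0723


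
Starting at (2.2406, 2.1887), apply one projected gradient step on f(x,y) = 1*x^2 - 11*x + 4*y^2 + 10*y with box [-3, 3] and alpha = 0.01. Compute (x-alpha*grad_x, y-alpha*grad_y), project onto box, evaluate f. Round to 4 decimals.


Step 1: Compute gradient at (2.2406, 2.1887).
grad_x = 2*1*2.2406 - 11 = -6.5188
grad_y = 2*4*2.1887 + 10 = 27.5096
Step 2: Gradient step.
x_raw = 2.2406 - 0.01*-6.5188 = 2.3058
y_raw = 2.1887 - 0.01*27.5096 = 1.9136
Step 3: Project onto [-3, 3].
x_proj = clip(2.3058) = 2.3058
y_proj = clip(1.9136) = 1.9136
Step 4: Evaluate f.
f(2.3058, 1.9136) = 13.7366


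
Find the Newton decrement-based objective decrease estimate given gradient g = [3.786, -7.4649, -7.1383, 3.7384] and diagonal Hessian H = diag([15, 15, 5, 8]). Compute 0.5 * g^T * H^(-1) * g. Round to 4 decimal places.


Step 1: H is diagonal, so H^(-1) * g = [0.2524, -0.4977, -1.4277, 0.4673].
Step 2: g^T H^(-1) g = sum_i g_i^2 / H_ii
  = (3.786)^2/15 + (-7.4649)^2/15 + (-7.1383)^2/5 + (3.7384)^2/8
  = 0.9556 + 3.715 + 10.1911 + 1.747 = 16.6086
Step 3: Objective decrease = 0.5 * g^T H^(-1) g = 8.3043


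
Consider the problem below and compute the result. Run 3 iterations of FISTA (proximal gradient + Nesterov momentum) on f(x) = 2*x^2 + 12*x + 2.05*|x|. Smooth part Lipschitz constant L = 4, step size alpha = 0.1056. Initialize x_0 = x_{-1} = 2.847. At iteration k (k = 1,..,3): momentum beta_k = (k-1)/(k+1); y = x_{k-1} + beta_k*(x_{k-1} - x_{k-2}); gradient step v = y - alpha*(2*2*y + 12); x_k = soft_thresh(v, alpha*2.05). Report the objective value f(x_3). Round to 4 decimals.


FISTA on f(x) = 2*x^2 + 12*x + 2.05*|x|
L = 4, alpha = 0.1056
Iteration 1: beta = 0.0, y = 2.847 + 0.0*(2.847 - 2.847) = 2.847
  grad(y) = 23.388, v = y - alpha*grad = 0.3772
  prox(v) = soft_thresh(0.3772, 0.2165) = 0.1607
Iteration 2: beta = 0.3333, y = 0.1607 + 0.3333*(0.1607 - 2.847) = -0.7347
  grad(y) = 9.0613, v = y - alpha*grad = -1.6915
  prox(v) = soft_thresh(-1.6915, 0.2165) = -1.4751
Iteration 3: beta = 0.5, y = -1.4751 + 0.5*(-1.4751 - 0.1607) = -2.293
  grad(y) = 2.8281, v = y - alpha*grad = -2.5916
  prox(v) = soft_thresh(-2.5916, 0.2165) = -2.3751
f(x_3) = 2*(-2.3751)^2 + 12*(-2.3751) + 2.05*|-2.3751| = -12.3501


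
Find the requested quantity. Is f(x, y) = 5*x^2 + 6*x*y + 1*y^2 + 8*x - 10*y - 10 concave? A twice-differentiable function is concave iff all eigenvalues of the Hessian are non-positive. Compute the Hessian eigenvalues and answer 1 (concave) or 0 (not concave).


The Hessian of f(x,y) = 5*x^2 + 6*x*y + 1*y^2 + 8*x - 10*y - 10 is:
H = [[10, 6], [6, 2]]
Trace = 10 + 2 = 12
Determinant = 10*2 - (6)^2 = -16
Discriminant = (12)^2 - 4*-16 = 208.0
Eigenvalues: lambda_1 = -1.2111, lambda_2 = 13.2111
The function is not concave.

0


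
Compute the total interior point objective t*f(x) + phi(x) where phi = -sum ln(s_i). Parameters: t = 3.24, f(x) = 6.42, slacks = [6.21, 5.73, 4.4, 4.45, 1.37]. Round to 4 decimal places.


Step 1: Compute log-barrier.
ln values: [1.8262, 1.7457, 1.4816, 1.4929, 0.3148]
phi = -(1.8262 + 1.7457 + 1.4816 + 1.4929 + 0.3148) = -6.8612
Step 2: Compute augmented objective.
t*f(x) = 3.24*6.42 = 20.8008
Total = 20.8008 - 6.8612 = 13.9396


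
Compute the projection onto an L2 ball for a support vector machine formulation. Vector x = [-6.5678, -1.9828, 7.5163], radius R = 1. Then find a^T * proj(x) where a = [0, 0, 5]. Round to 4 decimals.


Step 1: Compute ||x|| (intermediates to 6 decimals).
||x|| = sqrt((-6.5678)^2 + (-1.9828)^2 + 7.5163^2) = 10.176554
Step 2: Project.
Since ||x|| > R, scale = R/||x|| = 1/10.176554 = 0.098265, proj(x) = scale * x
proj(x) = [-0.645385, -0.19484, 0.738589]
Step 3: Dot product.
a^T * proj(x) = 0*(-0.645385) + 0*(-0.19484) + 5*0.738589 = 3.6929


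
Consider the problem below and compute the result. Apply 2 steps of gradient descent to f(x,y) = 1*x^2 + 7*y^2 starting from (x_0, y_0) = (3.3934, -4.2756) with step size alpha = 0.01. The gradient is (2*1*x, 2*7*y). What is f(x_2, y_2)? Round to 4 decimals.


Gradient descent on f(x,y) = 1*x^2 + 7*y^2.
Starting point: (3.3934, -4.2756), alpha = 0.01
Step 1: grad_x = 2*1*3.3934 = 6.7868, grad_y = 2*7*-4.2756 = -59.8584
  x_1 = 3.3934 - 0.01*6.7868 = 3.3255
  y_1 = -4.2756 - 0.01*-59.8584 = -3.677
Step 2: grad_x = 2*1*3.3255 = 6.6511, grad_y = 2*7*-3.677 = -51.4782
  x_2 = 3.3255 - 0.01*6.6511 = 3.259
  y_2 = -3.677 - 0.01*-51.4782 = -3.1622
f(3.259, -3.1622) = 1*3.259^2 + 7*(-3.1622)^2 = 80.6193


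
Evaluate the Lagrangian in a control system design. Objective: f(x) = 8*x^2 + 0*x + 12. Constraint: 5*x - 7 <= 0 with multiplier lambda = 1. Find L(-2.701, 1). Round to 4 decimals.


Step 1: Evaluate f(x).
f(-2.701) = 8*(-2.701)^2 + 0*(-2.701) + 12 = 70.3632
Step 2: Evaluate g(x).
g(-2.701) = 5*-2.701 - 7 = -20.505
Step 3: Compute Lagrangian.
L = 70.3632 + 1*-20.505 = 49.8582


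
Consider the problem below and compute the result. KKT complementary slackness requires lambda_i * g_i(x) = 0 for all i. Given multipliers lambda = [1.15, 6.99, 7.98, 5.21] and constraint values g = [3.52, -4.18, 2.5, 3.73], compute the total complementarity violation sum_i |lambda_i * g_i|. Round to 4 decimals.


KKT complementary slackness check:
lambda_1 * g_1 = 1.15 * 3.52 = 4.048
lambda_2 * g_2 = 6.99 * -4.18 = -29.2182
lambda_3 * g_3 = 7.98 * 2.5 = 19.95
lambda_4 * g_4 = 5.21 * 3.73 = 19.4333
Total violation = 4.048 + 29.2182 + 19.95 + 19.4333 = 72.6495


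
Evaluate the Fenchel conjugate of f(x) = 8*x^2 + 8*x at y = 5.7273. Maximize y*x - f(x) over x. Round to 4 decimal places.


f*(y) = sup_x {y*x - a*x^2 - b*x} = sup_x {(y-b)*x - a*x^2}
FOC: (y - b) - 2a*x = 0 => x* = (y - b)/(2a)
x* = (5.7273 - 8)/(2*8) = -0.142
f*(5.7273) = (y-b)^2/(4a) = (5.7273 - 8)^2/(4*8)
= 5.1652/32 = 0.1614
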